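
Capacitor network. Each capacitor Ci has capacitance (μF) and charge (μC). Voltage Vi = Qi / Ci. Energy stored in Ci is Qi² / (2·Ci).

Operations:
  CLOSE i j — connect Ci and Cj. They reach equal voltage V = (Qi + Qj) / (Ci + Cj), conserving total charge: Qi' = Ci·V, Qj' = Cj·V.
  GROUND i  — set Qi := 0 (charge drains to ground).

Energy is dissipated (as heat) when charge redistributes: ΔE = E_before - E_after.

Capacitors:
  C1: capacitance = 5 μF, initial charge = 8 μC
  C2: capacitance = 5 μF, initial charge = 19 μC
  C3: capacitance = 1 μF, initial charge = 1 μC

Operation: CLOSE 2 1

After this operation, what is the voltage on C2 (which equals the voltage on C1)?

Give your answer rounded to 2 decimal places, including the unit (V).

Initial: C1(5μF, Q=8μC, V=1.60V), C2(5μF, Q=19μC, V=3.80V), C3(1μF, Q=1μC, V=1.00V)
Op 1: CLOSE 2-1: Q_total=27.00, C_total=10.00, V=2.70; Q2=13.50, Q1=13.50; dissipated=6.050

Answer: 2.70 V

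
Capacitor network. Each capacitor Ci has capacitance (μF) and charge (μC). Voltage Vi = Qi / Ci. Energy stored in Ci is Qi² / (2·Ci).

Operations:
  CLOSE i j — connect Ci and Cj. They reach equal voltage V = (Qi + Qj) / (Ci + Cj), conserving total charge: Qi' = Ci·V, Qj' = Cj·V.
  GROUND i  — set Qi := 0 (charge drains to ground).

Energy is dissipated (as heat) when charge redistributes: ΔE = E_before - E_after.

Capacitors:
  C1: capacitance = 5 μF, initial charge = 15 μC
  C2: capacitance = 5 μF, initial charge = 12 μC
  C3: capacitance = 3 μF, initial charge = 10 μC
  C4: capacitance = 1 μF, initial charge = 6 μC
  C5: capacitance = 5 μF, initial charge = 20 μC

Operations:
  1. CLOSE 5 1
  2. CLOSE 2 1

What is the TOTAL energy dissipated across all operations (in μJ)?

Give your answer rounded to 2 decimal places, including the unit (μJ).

Answer: 2.76 μJ

Derivation:
Initial: C1(5μF, Q=15μC, V=3.00V), C2(5μF, Q=12μC, V=2.40V), C3(3μF, Q=10μC, V=3.33V), C4(1μF, Q=6μC, V=6.00V), C5(5μF, Q=20μC, V=4.00V)
Op 1: CLOSE 5-1: Q_total=35.00, C_total=10.00, V=3.50; Q5=17.50, Q1=17.50; dissipated=1.250
Op 2: CLOSE 2-1: Q_total=29.50, C_total=10.00, V=2.95; Q2=14.75, Q1=14.75; dissipated=1.512
Total dissipated: 2.763 μJ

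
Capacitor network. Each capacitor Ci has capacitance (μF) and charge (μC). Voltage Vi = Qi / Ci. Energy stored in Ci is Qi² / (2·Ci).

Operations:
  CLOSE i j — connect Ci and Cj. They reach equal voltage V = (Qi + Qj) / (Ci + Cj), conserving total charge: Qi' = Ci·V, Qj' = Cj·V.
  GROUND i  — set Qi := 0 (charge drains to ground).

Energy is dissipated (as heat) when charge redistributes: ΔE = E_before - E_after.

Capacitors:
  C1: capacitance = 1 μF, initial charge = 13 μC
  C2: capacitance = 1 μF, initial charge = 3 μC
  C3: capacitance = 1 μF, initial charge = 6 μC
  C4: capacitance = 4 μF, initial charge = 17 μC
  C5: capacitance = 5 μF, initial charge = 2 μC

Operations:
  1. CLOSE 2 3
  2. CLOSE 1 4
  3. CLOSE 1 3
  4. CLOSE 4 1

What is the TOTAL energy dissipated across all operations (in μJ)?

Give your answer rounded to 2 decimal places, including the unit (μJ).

Initial: C1(1μF, Q=13μC, V=13.00V), C2(1μF, Q=3μC, V=3.00V), C3(1μF, Q=6μC, V=6.00V), C4(4μF, Q=17μC, V=4.25V), C5(5μF, Q=2μC, V=0.40V)
Op 1: CLOSE 2-3: Q_total=9.00, C_total=2.00, V=4.50; Q2=4.50, Q3=4.50; dissipated=2.250
Op 2: CLOSE 1-4: Q_total=30.00, C_total=5.00, V=6.00; Q1=6.00, Q4=24.00; dissipated=30.625
Op 3: CLOSE 1-3: Q_total=10.50, C_total=2.00, V=5.25; Q1=5.25, Q3=5.25; dissipated=0.562
Op 4: CLOSE 4-1: Q_total=29.25, C_total=5.00, V=5.85; Q4=23.40, Q1=5.85; dissipated=0.225
Total dissipated: 33.663 μJ

Answer: 33.66 μJ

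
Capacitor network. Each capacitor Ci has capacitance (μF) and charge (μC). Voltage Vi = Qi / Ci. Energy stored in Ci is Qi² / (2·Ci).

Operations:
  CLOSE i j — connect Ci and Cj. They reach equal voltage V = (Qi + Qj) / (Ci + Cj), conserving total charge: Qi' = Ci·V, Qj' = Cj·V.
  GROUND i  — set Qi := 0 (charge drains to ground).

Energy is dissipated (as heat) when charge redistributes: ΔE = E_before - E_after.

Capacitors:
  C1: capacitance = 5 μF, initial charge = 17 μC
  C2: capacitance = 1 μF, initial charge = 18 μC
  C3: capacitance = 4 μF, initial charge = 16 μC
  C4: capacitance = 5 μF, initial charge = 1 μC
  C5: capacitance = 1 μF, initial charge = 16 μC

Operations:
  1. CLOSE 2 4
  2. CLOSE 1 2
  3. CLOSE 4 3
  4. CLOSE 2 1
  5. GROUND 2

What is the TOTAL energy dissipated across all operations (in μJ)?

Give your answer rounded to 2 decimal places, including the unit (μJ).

Answer: 138.46 μJ

Derivation:
Initial: C1(5μF, Q=17μC, V=3.40V), C2(1μF, Q=18μC, V=18.00V), C3(4μF, Q=16μC, V=4.00V), C4(5μF, Q=1μC, V=0.20V), C5(1μF, Q=16μC, V=16.00V)
Op 1: CLOSE 2-4: Q_total=19.00, C_total=6.00, V=3.17; Q2=3.17, Q4=15.83; dissipated=132.017
Op 2: CLOSE 1-2: Q_total=20.17, C_total=6.00, V=3.36; Q1=16.81, Q2=3.36; dissipated=0.023
Op 3: CLOSE 4-3: Q_total=31.83, C_total=9.00, V=3.54; Q4=17.69, Q3=14.15; dissipated=0.772
Op 4: CLOSE 2-1: Q_total=20.17, C_total=6.00, V=3.36; Q2=3.36, Q1=16.81; dissipated=0.000
Op 5: GROUND 2: Q2=0; energy lost=5.649
Total dissipated: 138.459 μJ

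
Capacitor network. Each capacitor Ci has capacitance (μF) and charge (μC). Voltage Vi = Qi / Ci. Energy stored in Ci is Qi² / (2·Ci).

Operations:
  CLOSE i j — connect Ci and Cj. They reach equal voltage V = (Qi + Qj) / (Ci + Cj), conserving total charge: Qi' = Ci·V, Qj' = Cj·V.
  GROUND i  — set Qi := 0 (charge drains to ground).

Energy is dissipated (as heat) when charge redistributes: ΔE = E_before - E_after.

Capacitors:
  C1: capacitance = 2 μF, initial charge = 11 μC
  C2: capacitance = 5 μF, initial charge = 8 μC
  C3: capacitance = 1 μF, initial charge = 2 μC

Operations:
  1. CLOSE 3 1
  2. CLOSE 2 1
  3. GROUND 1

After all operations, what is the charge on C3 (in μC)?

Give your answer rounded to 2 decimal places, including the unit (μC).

Answer: 4.33 μC

Derivation:
Initial: C1(2μF, Q=11μC, V=5.50V), C2(5μF, Q=8μC, V=1.60V), C3(1μF, Q=2μC, V=2.00V)
Op 1: CLOSE 3-1: Q_total=13.00, C_total=3.00, V=4.33; Q3=4.33, Q1=8.67; dissipated=4.083
Op 2: CLOSE 2-1: Q_total=16.67, C_total=7.00, V=2.38; Q2=11.90, Q1=4.76; dissipated=5.337
Op 3: GROUND 1: Q1=0; energy lost=5.669
Final charges: Q1=0.00, Q2=11.90, Q3=4.33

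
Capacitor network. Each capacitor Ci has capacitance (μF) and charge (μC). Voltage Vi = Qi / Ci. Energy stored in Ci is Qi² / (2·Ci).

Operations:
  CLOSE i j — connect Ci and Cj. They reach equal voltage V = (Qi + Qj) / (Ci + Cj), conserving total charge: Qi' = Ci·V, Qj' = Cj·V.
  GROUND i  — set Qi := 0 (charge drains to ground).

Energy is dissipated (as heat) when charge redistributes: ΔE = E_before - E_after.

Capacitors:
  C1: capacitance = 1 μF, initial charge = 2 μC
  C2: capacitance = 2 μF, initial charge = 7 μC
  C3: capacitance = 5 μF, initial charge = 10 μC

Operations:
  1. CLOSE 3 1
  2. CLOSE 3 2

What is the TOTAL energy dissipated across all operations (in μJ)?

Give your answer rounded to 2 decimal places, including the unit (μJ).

Initial: C1(1μF, Q=2μC, V=2.00V), C2(2μF, Q=7μC, V=3.50V), C3(5μF, Q=10μC, V=2.00V)
Op 1: CLOSE 3-1: Q_total=12.00, C_total=6.00, V=2.00; Q3=10.00, Q1=2.00; dissipated=0.000
Op 2: CLOSE 3-2: Q_total=17.00, C_total=7.00, V=2.43; Q3=12.14, Q2=4.86; dissipated=1.607
Total dissipated: 1.607 μJ

Answer: 1.61 μJ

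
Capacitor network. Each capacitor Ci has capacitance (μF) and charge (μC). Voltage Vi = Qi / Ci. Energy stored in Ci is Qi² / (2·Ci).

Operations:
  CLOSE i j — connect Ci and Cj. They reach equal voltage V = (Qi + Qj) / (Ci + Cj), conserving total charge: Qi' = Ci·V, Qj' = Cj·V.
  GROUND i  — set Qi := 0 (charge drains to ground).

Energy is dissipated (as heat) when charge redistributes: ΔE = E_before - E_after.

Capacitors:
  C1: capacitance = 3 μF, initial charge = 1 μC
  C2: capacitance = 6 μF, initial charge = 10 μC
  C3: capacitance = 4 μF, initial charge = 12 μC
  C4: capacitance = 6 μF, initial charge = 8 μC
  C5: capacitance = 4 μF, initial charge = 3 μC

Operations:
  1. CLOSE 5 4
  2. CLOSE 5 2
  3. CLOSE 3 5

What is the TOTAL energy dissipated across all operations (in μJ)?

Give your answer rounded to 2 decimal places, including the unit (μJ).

Initial: C1(3μF, Q=1μC, V=0.33V), C2(6μF, Q=10μC, V=1.67V), C3(4μF, Q=12μC, V=3.00V), C4(6μF, Q=8μC, V=1.33V), C5(4μF, Q=3μC, V=0.75V)
Op 1: CLOSE 5-4: Q_total=11.00, C_total=10.00, V=1.10; Q5=4.40, Q4=6.60; dissipated=0.408
Op 2: CLOSE 5-2: Q_total=14.40, C_total=10.00, V=1.44; Q5=5.76, Q2=8.64; dissipated=0.385
Op 3: CLOSE 3-5: Q_total=17.76, C_total=8.00, V=2.22; Q3=8.88, Q5=8.88; dissipated=2.434
Total dissipated: 3.227 μJ

Answer: 3.23 μJ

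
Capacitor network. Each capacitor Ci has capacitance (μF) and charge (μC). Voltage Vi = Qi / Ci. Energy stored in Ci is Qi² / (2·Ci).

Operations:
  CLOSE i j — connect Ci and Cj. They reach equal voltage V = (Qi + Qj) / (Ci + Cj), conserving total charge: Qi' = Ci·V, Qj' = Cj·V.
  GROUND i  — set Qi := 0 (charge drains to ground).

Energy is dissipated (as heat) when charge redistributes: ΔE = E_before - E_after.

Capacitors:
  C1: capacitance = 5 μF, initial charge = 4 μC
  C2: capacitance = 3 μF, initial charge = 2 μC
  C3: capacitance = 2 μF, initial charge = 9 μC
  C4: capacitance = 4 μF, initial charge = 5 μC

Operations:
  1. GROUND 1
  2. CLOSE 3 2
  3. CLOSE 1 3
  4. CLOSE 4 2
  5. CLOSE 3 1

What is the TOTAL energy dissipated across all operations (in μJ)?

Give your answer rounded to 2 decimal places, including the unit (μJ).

Initial: C1(5μF, Q=4μC, V=0.80V), C2(3μF, Q=2μC, V=0.67V), C3(2μF, Q=9μC, V=4.50V), C4(4μF, Q=5μC, V=1.25V)
Op 1: GROUND 1: Q1=0; energy lost=1.600
Op 2: CLOSE 3-2: Q_total=11.00, C_total=5.00, V=2.20; Q3=4.40, Q2=6.60; dissipated=8.817
Op 3: CLOSE 1-3: Q_total=4.40, C_total=7.00, V=0.63; Q1=3.14, Q3=1.26; dissipated=3.457
Op 4: CLOSE 4-2: Q_total=11.60, C_total=7.00, V=1.66; Q4=6.63, Q2=4.97; dissipated=0.774
Op 5: CLOSE 3-1: Q_total=4.40, C_total=7.00, V=0.63; Q3=1.26, Q1=3.14; dissipated=0.000
Total dissipated: 14.647 μJ

Answer: 14.65 μJ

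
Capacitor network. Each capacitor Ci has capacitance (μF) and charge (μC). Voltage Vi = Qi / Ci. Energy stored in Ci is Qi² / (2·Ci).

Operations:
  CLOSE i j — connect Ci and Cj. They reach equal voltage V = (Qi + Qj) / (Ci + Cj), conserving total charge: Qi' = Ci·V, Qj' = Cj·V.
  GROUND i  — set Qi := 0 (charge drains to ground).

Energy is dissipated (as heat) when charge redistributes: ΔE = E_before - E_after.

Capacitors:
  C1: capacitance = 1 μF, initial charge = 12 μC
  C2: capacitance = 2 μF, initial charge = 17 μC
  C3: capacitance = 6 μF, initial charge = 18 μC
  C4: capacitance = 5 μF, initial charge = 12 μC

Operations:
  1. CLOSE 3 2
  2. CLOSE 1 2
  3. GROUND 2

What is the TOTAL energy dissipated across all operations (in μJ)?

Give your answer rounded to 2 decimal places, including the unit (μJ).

Answer: 89.91 μJ

Derivation:
Initial: C1(1μF, Q=12μC, V=12.00V), C2(2μF, Q=17μC, V=8.50V), C3(6μF, Q=18μC, V=3.00V), C4(5μF, Q=12μC, V=2.40V)
Op 1: CLOSE 3-2: Q_total=35.00, C_total=8.00, V=4.38; Q3=26.25, Q2=8.75; dissipated=22.688
Op 2: CLOSE 1-2: Q_total=20.75, C_total=3.00, V=6.92; Q1=6.92, Q2=13.83; dissipated=19.380
Op 3: GROUND 2: Q2=0; energy lost=47.840
Total dissipated: 89.908 μJ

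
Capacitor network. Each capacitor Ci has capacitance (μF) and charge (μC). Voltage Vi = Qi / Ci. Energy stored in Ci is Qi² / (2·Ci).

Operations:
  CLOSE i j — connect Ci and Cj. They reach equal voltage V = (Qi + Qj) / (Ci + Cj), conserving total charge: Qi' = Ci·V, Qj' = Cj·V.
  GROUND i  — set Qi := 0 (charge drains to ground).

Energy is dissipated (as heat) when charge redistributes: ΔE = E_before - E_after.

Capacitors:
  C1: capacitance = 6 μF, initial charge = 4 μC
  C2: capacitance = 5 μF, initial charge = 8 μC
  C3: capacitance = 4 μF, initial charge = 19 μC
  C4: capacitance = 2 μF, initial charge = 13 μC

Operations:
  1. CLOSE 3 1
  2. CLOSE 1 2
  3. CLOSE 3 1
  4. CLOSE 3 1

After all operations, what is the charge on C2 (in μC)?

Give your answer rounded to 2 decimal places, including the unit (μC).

Answer: 9.91 μC

Derivation:
Initial: C1(6μF, Q=4μC, V=0.67V), C2(5μF, Q=8μC, V=1.60V), C3(4μF, Q=19μC, V=4.75V), C4(2μF, Q=13μC, V=6.50V)
Op 1: CLOSE 3-1: Q_total=23.00, C_total=10.00, V=2.30; Q3=9.20, Q1=13.80; dissipated=20.008
Op 2: CLOSE 1-2: Q_total=21.80, C_total=11.00, V=1.98; Q1=11.89, Q2=9.91; dissipated=0.668
Op 3: CLOSE 3-1: Q_total=21.09, C_total=10.00, V=2.11; Q3=8.44, Q1=12.65; dissipated=0.121
Op 4: CLOSE 3-1: Q_total=21.09, C_total=10.00, V=2.11; Q3=8.44, Q1=12.65; dissipated=0.000
Final charges: Q1=12.65, Q2=9.91, Q3=8.44, Q4=13.00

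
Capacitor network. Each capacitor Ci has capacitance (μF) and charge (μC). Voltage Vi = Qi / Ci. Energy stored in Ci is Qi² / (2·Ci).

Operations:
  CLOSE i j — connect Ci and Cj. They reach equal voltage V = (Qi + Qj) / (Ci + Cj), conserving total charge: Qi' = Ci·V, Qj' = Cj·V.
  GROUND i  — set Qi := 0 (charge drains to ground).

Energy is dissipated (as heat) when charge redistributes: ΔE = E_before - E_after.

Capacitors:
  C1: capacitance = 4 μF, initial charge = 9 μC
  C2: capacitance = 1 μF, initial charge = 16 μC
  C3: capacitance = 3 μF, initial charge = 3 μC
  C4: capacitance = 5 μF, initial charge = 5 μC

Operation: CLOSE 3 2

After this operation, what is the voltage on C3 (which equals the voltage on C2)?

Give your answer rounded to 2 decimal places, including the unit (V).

Initial: C1(4μF, Q=9μC, V=2.25V), C2(1μF, Q=16μC, V=16.00V), C3(3μF, Q=3μC, V=1.00V), C4(5μF, Q=5μC, V=1.00V)
Op 1: CLOSE 3-2: Q_total=19.00, C_total=4.00, V=4.75; Q3=14.25, Q2=4.75; dissipated=84.375

Answer: 4.75 V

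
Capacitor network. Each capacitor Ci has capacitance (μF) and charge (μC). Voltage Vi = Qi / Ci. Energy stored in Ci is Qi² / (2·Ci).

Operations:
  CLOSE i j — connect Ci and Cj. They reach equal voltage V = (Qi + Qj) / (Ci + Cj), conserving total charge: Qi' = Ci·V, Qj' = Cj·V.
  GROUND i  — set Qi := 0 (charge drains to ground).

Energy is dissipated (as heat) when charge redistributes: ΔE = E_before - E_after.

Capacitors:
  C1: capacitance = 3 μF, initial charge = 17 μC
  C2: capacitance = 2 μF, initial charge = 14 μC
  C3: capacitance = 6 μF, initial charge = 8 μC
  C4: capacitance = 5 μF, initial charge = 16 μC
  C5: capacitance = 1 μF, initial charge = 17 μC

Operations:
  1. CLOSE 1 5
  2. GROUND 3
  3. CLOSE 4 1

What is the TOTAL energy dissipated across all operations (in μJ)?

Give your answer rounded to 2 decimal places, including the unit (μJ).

Initial: C1(3μF, Q=17μC, V=5.67V), C2(2μF, Q=14μC, V=7.00V), C3(6μF, Q=8μC, V=1.33V), C4(5μF, Q=16μC, V=3.20V), C5(1μF, Q=17μC, V=17.00V)
Op 1: CLOSE 1-5: Q_total=34.00, C_total=4.00, V=8.50; Q1=25.50, Q5=8.50; dissipated=48.167
Op 2: GROUND 3: Q3=0; energy lost=5.333
Op 3: CLOSE 4-1: Q_total=41.50, C_total=8.00, V=5.19; Q4=25.94, Q1=15.56; dissipated=26.334
Total dissipated: 79.834 μJ

Answer: 79.83 μJ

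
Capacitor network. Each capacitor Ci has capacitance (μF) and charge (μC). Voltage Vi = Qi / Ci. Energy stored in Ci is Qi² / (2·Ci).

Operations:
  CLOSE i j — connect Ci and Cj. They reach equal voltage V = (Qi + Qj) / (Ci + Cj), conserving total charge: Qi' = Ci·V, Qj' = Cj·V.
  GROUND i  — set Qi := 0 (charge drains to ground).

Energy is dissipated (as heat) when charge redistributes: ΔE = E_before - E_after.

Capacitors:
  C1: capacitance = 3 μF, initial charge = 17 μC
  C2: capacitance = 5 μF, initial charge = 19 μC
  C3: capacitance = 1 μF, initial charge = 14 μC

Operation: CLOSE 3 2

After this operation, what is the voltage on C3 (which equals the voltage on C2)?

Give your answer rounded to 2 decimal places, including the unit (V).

Answer: 5.50 V

Derivation:
Initial: C1(3μF, Q=17μC, V=5.67V), C2(5μF, Q=19μC, V=3.80V), C3(1μF, Q=14μC, V=14.00V)
Op 1: CLOSE 3-2: Q_total=33.00, C_total=6.00, V=5.50; Q3=5.50, Q2=27.50; dissipated=43.350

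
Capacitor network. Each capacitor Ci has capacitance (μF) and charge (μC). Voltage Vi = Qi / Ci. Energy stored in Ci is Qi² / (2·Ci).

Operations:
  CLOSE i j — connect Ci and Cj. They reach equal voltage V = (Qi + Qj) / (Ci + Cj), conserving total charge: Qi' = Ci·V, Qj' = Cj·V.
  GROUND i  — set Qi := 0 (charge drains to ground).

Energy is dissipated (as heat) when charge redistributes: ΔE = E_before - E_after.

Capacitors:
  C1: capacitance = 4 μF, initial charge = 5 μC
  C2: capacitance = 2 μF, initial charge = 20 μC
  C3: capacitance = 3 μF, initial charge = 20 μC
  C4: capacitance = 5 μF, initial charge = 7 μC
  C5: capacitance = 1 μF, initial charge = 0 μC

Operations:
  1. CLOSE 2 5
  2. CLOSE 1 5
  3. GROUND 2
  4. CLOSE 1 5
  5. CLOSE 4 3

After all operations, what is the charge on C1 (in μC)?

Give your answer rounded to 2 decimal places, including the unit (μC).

Answer: 9.33 μC

Derivation:
Initial: C1(4μF, Q=5μC, V=1.25V), C2(2μF, Q=20μC, V=10.00V), C3(3μF, Q=20μC, V=6.67V), C4(5μF, Q=7μC, V=1.40V), C5(1μF, Q=0μC, V=0.00V)
Op 1: CLOSE 2-5: Q_total=20.00, C_total=3.00, V=6.67; Q2=13.33, Q5=6.67; dissipated=33.333
Op 2: CLOSE 1-5: Q_total=11.67, C_total=5.00, V=2.33; Q1=9.33, Q5=2.33; dissipated=11.736
Op 3: GROUND 2: Q2=0; energy lost=44.444
Op 4: CLOSE 1-5: Q_total=11.67, C_total=5.00, V=2.33; Q1=9.33, Q5=2.33; dissipated=0.000
Op 5: CLOSE 4-3: Q_total=27.00, C_total=8.00, V=3.38; Q4=16.88, Q3=10.12; dissipated=26.004
Final charges: Q1=9.33, Q2=0.00, Q3=10.12, Q4=16.88, Q5=2.33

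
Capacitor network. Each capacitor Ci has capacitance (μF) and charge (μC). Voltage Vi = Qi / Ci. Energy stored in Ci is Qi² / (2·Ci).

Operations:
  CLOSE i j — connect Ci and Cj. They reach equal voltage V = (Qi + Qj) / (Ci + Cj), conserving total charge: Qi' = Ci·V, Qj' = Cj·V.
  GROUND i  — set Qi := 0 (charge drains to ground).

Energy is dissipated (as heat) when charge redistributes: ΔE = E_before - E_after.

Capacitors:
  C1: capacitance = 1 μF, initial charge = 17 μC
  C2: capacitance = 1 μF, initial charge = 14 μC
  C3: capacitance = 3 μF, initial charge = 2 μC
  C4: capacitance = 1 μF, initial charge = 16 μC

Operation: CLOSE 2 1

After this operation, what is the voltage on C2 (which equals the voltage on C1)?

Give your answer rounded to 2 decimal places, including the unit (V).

Initial: C1(1μF, Q=17μC, V=17.00V), C2(1μF, Q=14μC, V=14.00V), C3(3μF, Q=2μC, V=0.67V), C4(1μF, Q=16μC, V=16.00V)
Op 1: CLOSE 2-1: Q_total=31.00, C_total=2.00, V=15.50; Q2=15.50, Q1=15.50; dissipated=2.250

Answer: 15.50 V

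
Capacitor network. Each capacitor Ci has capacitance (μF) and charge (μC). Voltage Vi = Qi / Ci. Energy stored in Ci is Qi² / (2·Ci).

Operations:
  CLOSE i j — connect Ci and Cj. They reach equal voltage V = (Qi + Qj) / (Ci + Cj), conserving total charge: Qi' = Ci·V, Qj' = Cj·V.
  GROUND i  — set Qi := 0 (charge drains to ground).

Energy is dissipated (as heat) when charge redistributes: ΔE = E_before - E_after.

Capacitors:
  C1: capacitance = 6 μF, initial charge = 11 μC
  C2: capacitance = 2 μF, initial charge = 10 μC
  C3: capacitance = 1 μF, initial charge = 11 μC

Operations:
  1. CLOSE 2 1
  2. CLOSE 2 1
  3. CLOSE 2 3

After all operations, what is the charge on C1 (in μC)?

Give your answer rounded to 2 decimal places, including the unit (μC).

Initial: C1(6μF, Q=11μC, V=1.83V), C2(2μF, Q=10μC, V=5.00V), C3(1μF, Q=11μC, V=11.00V)
Op 1: CLOSE 2-1: Q_total=21.00, C_total=8.00, V=2.62; Q2=5.25, Q1=15.75; dissipated=7.521
Op 2: CLOSE 2-1: Q_total=21.00, C_total=8.00, V=2.62; Q2=5.25, Q1=15.75; dissipated=0.000
Op 3: CLOSE 2-3: Q_total=16.25, C_total=3.00, V=5.42; Q2=10.83, Q3=5.42; dissipated=23.380
Final charges: Q1=15.75, Q2=10.83, Q3=5.42

Answer: 15.75 μC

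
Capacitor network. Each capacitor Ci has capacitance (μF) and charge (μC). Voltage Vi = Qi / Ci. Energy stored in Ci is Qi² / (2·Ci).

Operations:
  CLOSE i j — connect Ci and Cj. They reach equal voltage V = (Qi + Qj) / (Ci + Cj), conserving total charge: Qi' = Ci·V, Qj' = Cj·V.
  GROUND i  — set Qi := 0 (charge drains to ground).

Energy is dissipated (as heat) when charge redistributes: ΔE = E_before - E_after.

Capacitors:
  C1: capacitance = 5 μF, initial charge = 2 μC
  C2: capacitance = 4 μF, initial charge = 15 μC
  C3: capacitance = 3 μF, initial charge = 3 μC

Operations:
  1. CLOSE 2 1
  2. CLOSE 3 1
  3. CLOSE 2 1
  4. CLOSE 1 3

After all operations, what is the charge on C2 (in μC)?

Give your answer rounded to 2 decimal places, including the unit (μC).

Answer: 6.81 μC

Derivation:
Initial: C1(5μF, Q=2μC, V=0.40V), C2(4μF, Q=15μC, V=3.75V), C3(3μF, Q=3μC, V=1.00V)
Op 1: CLOSE 2-1: Q_total=17.00, C_total=9.00, V=1.89; Q2=7.56, Q1=9.44; dissipated=12.469
Op 2: CLOSE 3-1: Q_total=12.44, C_total=8.00, V=1.56; Q3=4.67, Q1=7.78; dissipated=0.741
Op 3: CLOSE 2-1: Q_total=15.33, C_total=9.00, V=1.70; Q2=6.81, Q1=8.52; dissipated=0.123
Op 4: CLOSE 1-3: Q_total=13.19, C_total=8.00, V=1.65; Q1=8.24, Q3=4.94; dissipated=0.021
Final charges: Q1=8.24, Q2=6.81, Q3=4.94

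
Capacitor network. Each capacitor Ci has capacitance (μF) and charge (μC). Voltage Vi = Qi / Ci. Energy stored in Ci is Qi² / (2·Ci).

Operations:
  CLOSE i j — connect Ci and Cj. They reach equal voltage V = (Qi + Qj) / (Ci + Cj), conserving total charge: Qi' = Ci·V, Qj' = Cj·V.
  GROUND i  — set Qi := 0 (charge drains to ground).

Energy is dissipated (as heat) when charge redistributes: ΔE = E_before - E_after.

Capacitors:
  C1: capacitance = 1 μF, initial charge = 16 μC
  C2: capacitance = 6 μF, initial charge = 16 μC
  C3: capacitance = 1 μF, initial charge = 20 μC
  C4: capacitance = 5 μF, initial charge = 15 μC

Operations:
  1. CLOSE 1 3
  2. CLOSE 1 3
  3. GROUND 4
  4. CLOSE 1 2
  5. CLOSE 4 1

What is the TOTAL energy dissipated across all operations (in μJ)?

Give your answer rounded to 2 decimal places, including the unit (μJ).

Initial: C1(1μF, Q=16μC, V=16.00V), C2(6μF, Q=16μC, V=2.67V), C3(1μF, Q=20μC, V=20.00V), C4(5μF, Q=15μC, V=3.00V)
Op 1: CLOSE 1-3: Q_total=36.00, C_total=2.00, V=18.00; Q1=18.00, Q3=18.00; dissipated=4.000
Op 2: CLOSE 1-3: Q_total=36.00, C_total=2.00, V=18.00; Q1=18.00, Q3=18.00; dissipated=0.000
Op 3: GROUND 4: Q4=0; energy lost=22.500
Op 4: CLOSE 1-2: Q_total=34.00, C_total=7.00, V=4.86; Q1=4.86, Q2=29.14; dissipated=100.762
Op 5: CLOSE 4-1: Q_total=4.86, C_total=6.00, V=0.81; Q4=4.05, Q1=0.81; dissipated=9.830
Total dissipated: 137.092 μJ

Answer: 137.09 μJ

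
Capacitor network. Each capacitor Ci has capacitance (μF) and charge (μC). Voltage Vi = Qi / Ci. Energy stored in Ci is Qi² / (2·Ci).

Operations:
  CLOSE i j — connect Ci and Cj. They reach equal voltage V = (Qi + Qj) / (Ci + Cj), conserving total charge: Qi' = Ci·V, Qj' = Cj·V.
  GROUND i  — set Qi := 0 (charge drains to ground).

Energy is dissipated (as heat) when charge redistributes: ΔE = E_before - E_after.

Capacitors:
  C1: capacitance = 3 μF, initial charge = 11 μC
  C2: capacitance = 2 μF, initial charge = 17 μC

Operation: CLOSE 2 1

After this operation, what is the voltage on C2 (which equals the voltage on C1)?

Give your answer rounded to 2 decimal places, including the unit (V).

Answer: 5.60 V

Derivation:
Initial: C1(3μF, Q=11μC, V=3.67V), C2(2μF, Q=17μC, V=8.50V)
Op 1: CLOSE 2-1: Q_total=28.00, C_total=5.00, V=5.60; Q2=11.20, Q1=16.80; dissipated=14.017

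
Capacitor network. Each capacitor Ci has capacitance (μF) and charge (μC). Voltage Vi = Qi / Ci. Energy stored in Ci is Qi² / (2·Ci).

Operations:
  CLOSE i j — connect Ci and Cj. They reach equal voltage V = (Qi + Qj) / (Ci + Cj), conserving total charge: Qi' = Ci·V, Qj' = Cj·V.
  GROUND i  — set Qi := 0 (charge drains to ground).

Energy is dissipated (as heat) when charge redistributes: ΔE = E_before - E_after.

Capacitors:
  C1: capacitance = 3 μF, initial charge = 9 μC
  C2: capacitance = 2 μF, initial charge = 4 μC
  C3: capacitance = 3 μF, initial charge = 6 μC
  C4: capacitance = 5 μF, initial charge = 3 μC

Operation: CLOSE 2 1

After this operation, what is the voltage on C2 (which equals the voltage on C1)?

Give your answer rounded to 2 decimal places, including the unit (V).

Initial: C1(3μF, Q=9μC, V=3.00V), C2(2μF, Q=4μC, V=2.00V), C3(3μF, Q=6μC, V=2.00V), C4(5μF, Q=3μC, V=0.60V)
Op 1: CLOSE 2-1: Q_total=13.00, C_total=5.00, V=2.60; Q2=5.20, Q1=7.80; dissipated=0.600

Answer: 2.60 V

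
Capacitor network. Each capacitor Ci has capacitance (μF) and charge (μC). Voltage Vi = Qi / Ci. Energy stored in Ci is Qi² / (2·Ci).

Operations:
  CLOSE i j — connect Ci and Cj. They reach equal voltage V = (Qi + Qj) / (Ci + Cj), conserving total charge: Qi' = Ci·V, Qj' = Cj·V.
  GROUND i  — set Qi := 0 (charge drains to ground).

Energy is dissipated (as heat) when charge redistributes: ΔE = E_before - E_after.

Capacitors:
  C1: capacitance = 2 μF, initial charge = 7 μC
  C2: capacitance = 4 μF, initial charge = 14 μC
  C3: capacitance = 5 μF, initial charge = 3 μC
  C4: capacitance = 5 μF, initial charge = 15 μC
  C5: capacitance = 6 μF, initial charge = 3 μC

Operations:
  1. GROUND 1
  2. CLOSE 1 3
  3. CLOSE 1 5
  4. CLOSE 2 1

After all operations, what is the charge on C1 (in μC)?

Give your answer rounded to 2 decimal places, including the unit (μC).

Answer: 4.99 μC

Derivation:
Initial: C1(2μF, Q=7μC, V=3.50V), C2(4μF, Q=14μC, V=3.50V), C3(5μF, Q=3μC, V=0.60V), C4(5μF, Q=15μC, V=3.00V), C5(6μF, Q=3μC, V=0.50V)
Op 1: GROUND 1: Q1=0; energy lost=12.250
Op 2: CLOSE 1-3: Q_total=3.00, C_total=7.00, V=0.43; Q1=0.86, Q3=2.14; dissipated=0.257
Op 3: CLOSE 1-5: Q_total=3.86, C_total=8.00, V=0.48; Q1=0.96, Q5=2.89; dissipated=0.004
Op 4: CLOSE 2-1: Q_total=14.96, C_total=6.00, V=2.49; Q2=9.98, Q1=4.99; dissipated=6.072
Final charges: Q1=4.99, Q2=9.98, Q3=2.14, Q4=15.00, Q5=2.89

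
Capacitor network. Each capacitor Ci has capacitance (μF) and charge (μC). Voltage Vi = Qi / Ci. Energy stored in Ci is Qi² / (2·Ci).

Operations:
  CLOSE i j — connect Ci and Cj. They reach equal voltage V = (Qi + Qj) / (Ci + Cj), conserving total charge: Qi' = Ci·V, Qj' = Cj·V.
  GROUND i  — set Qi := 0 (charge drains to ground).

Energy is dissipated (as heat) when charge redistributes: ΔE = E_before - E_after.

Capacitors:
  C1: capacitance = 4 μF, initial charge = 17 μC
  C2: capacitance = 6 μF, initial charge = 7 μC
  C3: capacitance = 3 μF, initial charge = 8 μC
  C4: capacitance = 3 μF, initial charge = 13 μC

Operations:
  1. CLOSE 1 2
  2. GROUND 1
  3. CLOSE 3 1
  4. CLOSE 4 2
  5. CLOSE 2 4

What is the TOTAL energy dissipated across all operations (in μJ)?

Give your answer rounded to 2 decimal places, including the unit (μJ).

Answer: 32.76 μJ

Derivation:
Initial: C1(4μF, Q=17μC, V=4.25V), C2(6μF, Q=7μC, V=1.17V), C3(3μF, Q=8μC, V=2.67V), C4(3μF, Q=13μC, V=4.33V)
Op 1: CLOSE 1-2: Q_total=24.00, C_total=10.00, V=2.40; Q1=9.60, Q2=14.40; dissipated=11.408
Op 2: GROUND 1: Q1=0; energy lost=11.520
Op 3: CLOSE 3-1: Q_total=8.00, C_total=7.00, V=1.14; Q3=3.43, Q1=4.57; dissipated=6.095
Op 4: CLOSE 4-2: Q_total=27.40, C_total=9.00, V=3.04; Q4=9.13, Q2=18.27; dissipated=3.738
Op 5: CLOSE 2-4: Q_total=27.40, C_total=9.00, V=3.04; Q2=18.27, Q4=9.13; dissipated=0.000
Total dissipated: 32.761 μJ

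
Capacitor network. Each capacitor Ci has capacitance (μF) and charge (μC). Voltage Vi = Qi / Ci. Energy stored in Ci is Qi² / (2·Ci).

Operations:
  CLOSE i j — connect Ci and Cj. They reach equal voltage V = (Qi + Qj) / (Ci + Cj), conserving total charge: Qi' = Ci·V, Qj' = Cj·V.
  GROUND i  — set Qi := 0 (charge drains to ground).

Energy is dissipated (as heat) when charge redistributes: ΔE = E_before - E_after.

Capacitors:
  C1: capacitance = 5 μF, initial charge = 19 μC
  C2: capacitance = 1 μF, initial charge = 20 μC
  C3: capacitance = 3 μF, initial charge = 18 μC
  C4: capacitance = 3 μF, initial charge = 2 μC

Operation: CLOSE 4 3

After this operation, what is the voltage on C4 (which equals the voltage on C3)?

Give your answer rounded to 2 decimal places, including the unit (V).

Answer: 3.33 V

Derivation:
Initial: C1(5μF, Q=19μC, V=3.80V), C2(1μF, Q=20μC, V=20.00V), C3(3μF, Q=18μC, V=6.00V), C4(3μF, Q=2μC, V=0.67V)
Op 1: CLOSE 4-3: Q_total=20.00, C_total=6.00, V=3.33; Q4=10.00, Q3=10.00; dissipated=21.333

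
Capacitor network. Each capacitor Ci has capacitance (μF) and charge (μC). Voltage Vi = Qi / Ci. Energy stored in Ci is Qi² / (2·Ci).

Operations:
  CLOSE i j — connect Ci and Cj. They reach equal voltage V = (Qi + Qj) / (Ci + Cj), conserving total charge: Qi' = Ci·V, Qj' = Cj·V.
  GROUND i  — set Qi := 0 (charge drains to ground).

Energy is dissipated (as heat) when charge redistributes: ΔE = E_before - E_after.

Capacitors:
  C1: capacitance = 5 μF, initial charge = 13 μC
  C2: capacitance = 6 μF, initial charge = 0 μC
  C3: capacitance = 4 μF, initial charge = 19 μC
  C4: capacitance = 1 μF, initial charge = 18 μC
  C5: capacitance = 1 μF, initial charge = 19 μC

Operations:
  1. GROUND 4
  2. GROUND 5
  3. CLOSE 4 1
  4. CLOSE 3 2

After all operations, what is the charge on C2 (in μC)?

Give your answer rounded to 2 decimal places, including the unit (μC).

Answer: 11.40 μC

Derivation:
Initial: C1(5μF, Q=13μC, V=2.60V), C2(6μF, Q=0μC, V=0.00V), C3(4μF, Q=19μC, V=4.75V), C4(1μF, Q=18μC, V=18.00V), C5(1μF, Q=19μC, V=19.00V)
Op 1: GROUND 4: Q4=0; energy lost=162.000
Op 2: GROUND 5: Q5=0; energy lost=180.500
Op 3: CLOSE 4-1: Q_total=13.00, C_total=6.00, V=2.17; Q4=2.17, Q1=10.83; dissipated=2.817
Op 4: CLOSE 3-2: Q_total=19.00, C_total=10.00, V=1.90; Q3=7.60, Q2=11.40; dissipated=27.075
Final charges: Q1=10.83, Q2=11.40, Q3=7.60, Q4=2.17, Q5=0.00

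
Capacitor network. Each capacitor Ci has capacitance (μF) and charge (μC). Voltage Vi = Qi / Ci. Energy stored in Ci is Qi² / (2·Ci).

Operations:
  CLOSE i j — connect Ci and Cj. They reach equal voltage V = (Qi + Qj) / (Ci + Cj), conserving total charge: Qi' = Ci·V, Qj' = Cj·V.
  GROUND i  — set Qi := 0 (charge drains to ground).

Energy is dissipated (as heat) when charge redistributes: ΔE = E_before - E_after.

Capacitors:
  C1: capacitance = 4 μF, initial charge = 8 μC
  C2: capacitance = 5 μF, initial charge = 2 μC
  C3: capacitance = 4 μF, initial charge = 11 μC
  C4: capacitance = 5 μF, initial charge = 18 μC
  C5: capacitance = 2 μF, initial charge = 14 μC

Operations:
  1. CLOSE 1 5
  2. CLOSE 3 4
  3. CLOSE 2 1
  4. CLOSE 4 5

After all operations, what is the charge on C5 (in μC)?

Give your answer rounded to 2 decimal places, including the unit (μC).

Initial: C1(4μF, Q=8μC, V=2.00V), C2(5μF, Q=2μC, V=0.40V), C3(4μF, Q=11μC, V=2.75V), C4(5μF, Q=18μC, V=3.60V), C5(2μF, Q=14μC, V=7.00V)
Op 1: CLOSE 1-5: Q_total=22.00, C_total=6.00, V=3.67; Q1=14.67, Q5=7.33; dissipated=16.667
Op 2: CLOSE 3-4: Q_total=29.00, C_total=9.00, V=3.22; Q3=12.89, Q4=16.11; dissipated=0.803
Op 3: CLOSE 2-1: Q_total=16.67, C_total=9.00, V=1.85; Q2=9.26, Q1=7.41; dissipated=11.857
Op 4: CLOSE 4-5: Q_total=23.44, C_total=7.00, V=3.35; Q4=16.75, Q5=6.70; dissipated=0.141
Final charges: Q1=7.41, Q2=9.26, Q3=12.89, Q4=16.75, Q5=6.70

Answer: 6.70 μC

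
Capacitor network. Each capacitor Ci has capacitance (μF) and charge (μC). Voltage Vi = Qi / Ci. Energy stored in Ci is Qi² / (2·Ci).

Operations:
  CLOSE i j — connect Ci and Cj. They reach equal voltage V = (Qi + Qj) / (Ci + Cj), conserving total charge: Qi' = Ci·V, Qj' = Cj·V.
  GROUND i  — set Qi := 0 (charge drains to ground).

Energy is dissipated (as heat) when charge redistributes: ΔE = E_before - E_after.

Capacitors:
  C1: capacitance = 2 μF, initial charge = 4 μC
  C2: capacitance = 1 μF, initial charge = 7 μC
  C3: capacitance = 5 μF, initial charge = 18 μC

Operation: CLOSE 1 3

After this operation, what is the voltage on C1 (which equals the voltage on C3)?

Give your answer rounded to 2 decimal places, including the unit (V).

Answer: 3.14 V

Derivation:
Initial: C1(2μF, Q=4μC, V=2.00V), C2(1μF, Q=7μC, V=7.00V), C3(5μF, Q=18μC, V=3.60V)
Op 1: CLOSE 1-3: Q_total=22.00, C_total=7.00, V=3.14; Q1=6.29, Q3=15.71; dissipated=1.829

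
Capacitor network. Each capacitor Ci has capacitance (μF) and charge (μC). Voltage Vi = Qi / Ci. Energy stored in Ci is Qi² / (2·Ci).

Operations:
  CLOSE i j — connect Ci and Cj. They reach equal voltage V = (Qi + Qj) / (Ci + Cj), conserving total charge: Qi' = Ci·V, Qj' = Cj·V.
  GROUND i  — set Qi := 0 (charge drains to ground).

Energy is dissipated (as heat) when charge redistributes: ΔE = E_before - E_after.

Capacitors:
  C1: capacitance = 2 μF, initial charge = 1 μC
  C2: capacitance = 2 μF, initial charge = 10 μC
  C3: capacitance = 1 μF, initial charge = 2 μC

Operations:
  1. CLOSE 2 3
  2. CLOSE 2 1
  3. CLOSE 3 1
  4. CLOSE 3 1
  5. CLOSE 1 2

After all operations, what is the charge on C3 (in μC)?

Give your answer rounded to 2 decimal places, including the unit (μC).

Answer: 2.83 μC

Derivation:
Initial: C1(2μF, Q=1μC, V=0.50V), C2(2μF, Q=10μC, V=5.00V), C3(1μF, Q=2μC, V=2.00V)
Op 1: CLOSE 2-3: Q_total=12.00, C_total=3.00, V=4.00; Q2=8.00, Q3=4.00; dissipated=3.000
Op 2: CLOSE 2-1: Q_total=9.00, C_total=4.00, V=2.25; Q2=4.50, Q1=4.50; dissipated=6.125
Op 3: CLOSE 3-1: Q_total=8.50, C_total=3.00, V=2.83; Q3=2.83, Q1=5.67; dissipated=1.021
Op 4: CLOSE 3-1: Q_total=8.50, C_total=3.00, V=2.83; Q3=2.83, Q1=5.67; dissipated=0.000
Op 5: CLOSE 1-2: Q_total=10.17, C_total=4.00, V=2.54; Q1=5.08, Q2=5.08; dissipated=0.170
Final charges: Q1=5.08, Q2=5.08, Q3=2.83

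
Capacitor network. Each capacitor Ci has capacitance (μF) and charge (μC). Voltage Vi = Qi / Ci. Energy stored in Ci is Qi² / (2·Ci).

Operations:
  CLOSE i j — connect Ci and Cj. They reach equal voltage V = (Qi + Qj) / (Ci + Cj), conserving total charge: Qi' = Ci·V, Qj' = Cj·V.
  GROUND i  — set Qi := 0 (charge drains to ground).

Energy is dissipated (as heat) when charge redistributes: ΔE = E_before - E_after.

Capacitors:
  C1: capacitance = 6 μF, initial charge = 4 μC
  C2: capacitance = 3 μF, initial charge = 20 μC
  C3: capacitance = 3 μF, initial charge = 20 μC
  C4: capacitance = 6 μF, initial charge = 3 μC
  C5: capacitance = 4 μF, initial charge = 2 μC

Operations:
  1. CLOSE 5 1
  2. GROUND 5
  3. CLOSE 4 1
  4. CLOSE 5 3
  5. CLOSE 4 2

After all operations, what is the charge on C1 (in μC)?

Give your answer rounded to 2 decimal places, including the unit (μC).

Initial: C1(6μF, Q=4μC, V=0.67V), C2(3μF, Q=20μC, V=6.67V), C3(3μF, Q=20μC, V=6.67V), C4(6μF, Q=3μC, V=0.50V), C5(4μF, Q=2μC, V=0.50V)
Op 1: CLOSE 5-1: Q_total=6.00, C_total=10.00, V=0.60; Q5=2.40, Q1=3.60; dissipated=0.033
Op 2: GROUND 5: Q5=0; energy lost=0.720
Op 3: CLOSE 4-1: Q_total=6.60, C_total=12.00, V=0.55; Q4=3.30, Q1=3.30; dissipated=0.015
Op 4: CLOSE 5-3: Q_total=20.00, C_total=7.00, V=2.86; Q5=11.43, Q3=8.57; dissipated=38.095
Op 5: CLOSE 4-2: Q_total=23.30, C_total=9.00, V=2.59; Q4=15.53, Q2=7.77; dissipated=37.414
Final charges: Q1=3.30, Q2=7.77, Q3=8.57, Q4=15.53, Q5=11.43

Answer: 3.30 μC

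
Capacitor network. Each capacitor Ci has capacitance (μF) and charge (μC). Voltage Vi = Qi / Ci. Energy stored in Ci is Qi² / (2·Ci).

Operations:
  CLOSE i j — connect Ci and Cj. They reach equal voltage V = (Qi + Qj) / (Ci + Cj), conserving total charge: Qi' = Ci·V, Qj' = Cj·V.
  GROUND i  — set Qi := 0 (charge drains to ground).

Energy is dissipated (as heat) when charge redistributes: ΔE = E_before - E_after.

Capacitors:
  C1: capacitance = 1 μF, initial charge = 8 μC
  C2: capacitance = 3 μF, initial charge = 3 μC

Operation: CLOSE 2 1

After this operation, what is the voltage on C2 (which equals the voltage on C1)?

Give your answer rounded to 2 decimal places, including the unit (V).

Answer: 2.75 V

Derivation:
Initial: C1(1μF, Q=8μC, V=8.00V), C2(3μF, Q=3μC, V=1.00V)
Op 1: CLOSE 2-1: Q_total=11.00, C_total=4.00, V=2.75; Q2=8.25, Q1=2.75; dissipated=18.375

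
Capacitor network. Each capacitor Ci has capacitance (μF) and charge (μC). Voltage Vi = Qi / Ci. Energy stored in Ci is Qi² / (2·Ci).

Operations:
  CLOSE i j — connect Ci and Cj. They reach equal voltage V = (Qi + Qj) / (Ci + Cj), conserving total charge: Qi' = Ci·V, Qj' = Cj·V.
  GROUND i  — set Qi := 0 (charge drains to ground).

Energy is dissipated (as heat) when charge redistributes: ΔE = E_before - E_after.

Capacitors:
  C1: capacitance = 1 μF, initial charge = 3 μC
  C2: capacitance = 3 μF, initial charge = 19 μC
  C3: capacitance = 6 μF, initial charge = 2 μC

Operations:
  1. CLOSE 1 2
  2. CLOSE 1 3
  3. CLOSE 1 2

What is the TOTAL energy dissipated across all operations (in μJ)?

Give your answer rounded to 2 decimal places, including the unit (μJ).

Answer: 22.96 μJ

Derivation:
Initial: C1(1μF, Q=3μC, V=3.00V), C2(3μF, Q=19μC, V=6.33V), C3(6μF, Q=2μC, V=0.33V)
Op 1: CLOSE 1-2: Q_total=22.00, C_total=4.00, V=5.50; Q1=5.50, Q2=16.50; dissipated=4.167
Op 2: CLOSE 1-3: Q_total=7.50, C_total=7.00, V=1.07; Q1=1.07, Q3=6.43; dissipated=11.440
Op 3: CLOSE 1-2: Q_total=17.57, C_total=4.00, V=4.39; Q1=4.39, Q2=13.18; dissipated=7.355
Total dissipated: 22.962 μJ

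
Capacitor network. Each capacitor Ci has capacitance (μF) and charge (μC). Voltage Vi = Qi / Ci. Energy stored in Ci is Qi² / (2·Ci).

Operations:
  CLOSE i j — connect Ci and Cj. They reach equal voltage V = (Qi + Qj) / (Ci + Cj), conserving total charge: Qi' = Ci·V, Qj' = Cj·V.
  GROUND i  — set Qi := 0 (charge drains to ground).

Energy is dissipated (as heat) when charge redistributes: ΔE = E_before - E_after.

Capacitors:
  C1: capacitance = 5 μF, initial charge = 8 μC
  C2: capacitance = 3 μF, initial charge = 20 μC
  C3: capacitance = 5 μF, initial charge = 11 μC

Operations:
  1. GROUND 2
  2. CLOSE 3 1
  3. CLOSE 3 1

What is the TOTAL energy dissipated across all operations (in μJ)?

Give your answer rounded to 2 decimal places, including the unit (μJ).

Answer: 67.12 μJ

Derivation:
Initial: C1(5μF, Q=8μC, V=1.60V), C2(3μF, Q=20μC, V=6.67V), C3(5μF, Q=11μC, V=2.20V)
Op 1: GROUND 2: Q2=0; energy lost=66.667
Op 2: CLOSE 3-1: Q_total=19.00, C_total=10.00, V=1.90; Q3=9.50, Q1=9.50; dissipated=0.450
Op 3: CLOSE 3-1: Q_total=19.00, C_total=10.00, V=1.90; Q3=9.50, Q1=9.50; dissipated=0.000
Total dissipated: 67.117 μJ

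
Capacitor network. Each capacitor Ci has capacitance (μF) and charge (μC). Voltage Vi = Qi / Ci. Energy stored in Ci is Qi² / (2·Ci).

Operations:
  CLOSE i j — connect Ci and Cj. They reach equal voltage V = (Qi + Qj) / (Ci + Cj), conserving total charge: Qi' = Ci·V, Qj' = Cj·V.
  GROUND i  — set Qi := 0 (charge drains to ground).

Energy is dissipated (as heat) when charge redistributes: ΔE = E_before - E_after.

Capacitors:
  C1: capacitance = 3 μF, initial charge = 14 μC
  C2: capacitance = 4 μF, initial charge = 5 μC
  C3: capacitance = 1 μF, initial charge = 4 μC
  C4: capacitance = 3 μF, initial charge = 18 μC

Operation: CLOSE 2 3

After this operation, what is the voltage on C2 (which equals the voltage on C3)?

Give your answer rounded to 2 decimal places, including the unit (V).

Answer: 1.80 V

Derivation:
Initial: C1(3μF, Q=14μC, V=4.67V), C2(4μF, Q=5μC, V=1.25V), C3(1μF, Q=4μC, V=4.00V), C4(3μF, Q=18μC, V=6.00V)
Op 1: CLOSE 2-3: Q_total=9.00, C_total=5.00, V=1.80; Q2=7.20, Q3=1.80; dissipated=3.025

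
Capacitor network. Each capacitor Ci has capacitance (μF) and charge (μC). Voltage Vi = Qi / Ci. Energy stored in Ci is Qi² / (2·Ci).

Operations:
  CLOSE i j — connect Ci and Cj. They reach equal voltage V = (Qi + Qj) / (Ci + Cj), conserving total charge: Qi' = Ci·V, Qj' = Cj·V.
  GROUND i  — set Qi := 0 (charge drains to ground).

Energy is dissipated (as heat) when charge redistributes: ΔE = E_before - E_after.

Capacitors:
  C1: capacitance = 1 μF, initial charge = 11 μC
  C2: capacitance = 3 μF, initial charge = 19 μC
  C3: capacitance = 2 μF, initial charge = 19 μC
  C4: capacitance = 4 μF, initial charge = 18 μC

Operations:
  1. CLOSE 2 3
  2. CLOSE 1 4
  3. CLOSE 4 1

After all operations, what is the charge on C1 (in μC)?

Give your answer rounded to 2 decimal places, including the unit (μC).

Answer: 5.80 μC

Derivation:
Initial: C1(1μF, Q=11μC, V=11.00V), C2(3μF, Q=19μC, V=6.33V), C3(2μF, Q=19μC, V=9.50V), C4(4μF, Q=18μC, V=4.50V)
Op 1: CLOSE 2-3: Q_total=38.00, C_total=5.00, V=7.60; Q2=22.80, Q3=15.20; dissipated=6.017
Op 2: CLOSE 1-4: Q_total=29.00, C_total=5.00, V=5.80; Q1=5.80, Q4=23.20; dissipated=16.900
Op 3: CLOSE 4-1: Q_total=29.00, C_total=5.00, V=5.80; Q4=23.20, Q1=5.80; dissipated=0.000
Final charges: Q1=5.80, Q2=22.80, Q3=15.20, Q4=23.20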